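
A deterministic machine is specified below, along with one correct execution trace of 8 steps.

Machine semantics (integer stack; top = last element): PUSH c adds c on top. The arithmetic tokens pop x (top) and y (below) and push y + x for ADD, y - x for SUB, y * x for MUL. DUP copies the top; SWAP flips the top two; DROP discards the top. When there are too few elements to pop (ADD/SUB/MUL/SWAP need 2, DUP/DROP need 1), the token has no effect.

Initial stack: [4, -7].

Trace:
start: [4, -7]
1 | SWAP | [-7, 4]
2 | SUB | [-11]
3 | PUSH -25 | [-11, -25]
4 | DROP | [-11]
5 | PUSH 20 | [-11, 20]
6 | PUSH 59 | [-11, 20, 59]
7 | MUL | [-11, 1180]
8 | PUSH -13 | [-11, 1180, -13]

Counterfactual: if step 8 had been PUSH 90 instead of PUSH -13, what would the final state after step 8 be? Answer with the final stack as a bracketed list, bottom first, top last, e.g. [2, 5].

[-11, 1180, 90]

(re-executing from step 8 with the substitution; state before step 8: [-11, 1180])
8 | PUSH 90 | [-11, 1180, 90]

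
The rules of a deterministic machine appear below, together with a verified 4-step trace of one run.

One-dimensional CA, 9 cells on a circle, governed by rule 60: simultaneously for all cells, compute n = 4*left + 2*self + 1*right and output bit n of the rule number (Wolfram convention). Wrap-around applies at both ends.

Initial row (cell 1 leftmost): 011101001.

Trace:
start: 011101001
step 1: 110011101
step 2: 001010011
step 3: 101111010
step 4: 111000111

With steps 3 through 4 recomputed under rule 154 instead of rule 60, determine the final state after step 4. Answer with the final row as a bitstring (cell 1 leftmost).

101011100

(re-executing steps 3..4 under rule 154; state before step 3: 001010011)
step 3: 110001110
step 4: 101011100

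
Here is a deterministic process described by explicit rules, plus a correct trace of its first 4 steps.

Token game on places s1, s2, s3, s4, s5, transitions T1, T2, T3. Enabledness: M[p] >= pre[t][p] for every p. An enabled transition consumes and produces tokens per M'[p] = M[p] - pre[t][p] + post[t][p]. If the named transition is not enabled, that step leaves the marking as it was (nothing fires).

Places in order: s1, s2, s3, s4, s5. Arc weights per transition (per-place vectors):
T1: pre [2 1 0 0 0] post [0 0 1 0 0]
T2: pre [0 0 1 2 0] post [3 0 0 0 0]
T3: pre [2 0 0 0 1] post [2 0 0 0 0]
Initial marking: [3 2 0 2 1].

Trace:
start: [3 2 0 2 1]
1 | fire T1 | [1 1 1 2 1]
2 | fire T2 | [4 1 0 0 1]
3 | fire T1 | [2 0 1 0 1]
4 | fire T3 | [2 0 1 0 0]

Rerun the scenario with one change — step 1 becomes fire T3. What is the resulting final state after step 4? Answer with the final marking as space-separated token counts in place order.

(re-executing from step 1 with the substitution; state before step 1: [3 2 0 2 1])
1 | fire T3 | [3 2 0 2 0]
2 | fire T2 | [3 2 0 2 0]
3 | fire T1 | [1 1 1 2 0]
4 | fire T3 | [1 1 1 2 0]

1 1 1 2 0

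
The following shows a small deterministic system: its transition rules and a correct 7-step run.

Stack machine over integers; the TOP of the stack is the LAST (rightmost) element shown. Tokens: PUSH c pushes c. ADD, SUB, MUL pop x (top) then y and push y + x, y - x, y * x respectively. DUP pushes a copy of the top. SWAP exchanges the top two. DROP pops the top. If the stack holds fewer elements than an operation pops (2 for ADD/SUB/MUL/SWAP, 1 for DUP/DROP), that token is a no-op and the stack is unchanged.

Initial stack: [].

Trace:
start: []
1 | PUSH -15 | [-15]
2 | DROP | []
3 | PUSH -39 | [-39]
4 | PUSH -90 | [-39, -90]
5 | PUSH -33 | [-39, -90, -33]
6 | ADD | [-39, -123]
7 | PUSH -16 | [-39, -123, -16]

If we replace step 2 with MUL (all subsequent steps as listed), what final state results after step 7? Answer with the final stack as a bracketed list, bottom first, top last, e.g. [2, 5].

(re-executing from step 2 with the substitution; state before step 2: [-15])
2 | MUL | [-15]
3 | PUSH -39 | [-15, -39]
4 | PUSH -90 | [-15, -39, -90]
5 | PUSH -33 | [-15, -39, -90, -33]
6 | ADD | [-15, -39, -123]
7 | PUSH -16 | [-15, -39, -123, -16]

[-15, -39, -123, -16]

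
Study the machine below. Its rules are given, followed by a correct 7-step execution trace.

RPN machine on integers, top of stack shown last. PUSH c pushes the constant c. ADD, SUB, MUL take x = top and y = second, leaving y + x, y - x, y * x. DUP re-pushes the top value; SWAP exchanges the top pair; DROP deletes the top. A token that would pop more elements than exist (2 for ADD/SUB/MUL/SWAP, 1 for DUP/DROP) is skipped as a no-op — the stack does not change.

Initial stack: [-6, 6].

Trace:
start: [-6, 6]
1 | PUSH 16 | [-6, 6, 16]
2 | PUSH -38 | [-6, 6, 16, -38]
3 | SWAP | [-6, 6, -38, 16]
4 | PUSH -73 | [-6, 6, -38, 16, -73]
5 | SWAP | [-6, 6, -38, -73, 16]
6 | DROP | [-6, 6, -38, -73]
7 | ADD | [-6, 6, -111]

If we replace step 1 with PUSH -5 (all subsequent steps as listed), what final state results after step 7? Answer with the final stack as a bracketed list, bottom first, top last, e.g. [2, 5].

[-6, 6, -111]

(re-executing from step 1 with the substitution; state before step 1: [-6, 6])
1 | PUSH -5 | [-6, 6, -5]
2 | PUSH -38 | [-6, 6, -5, -38]
3 | SWAP | [-6, 6, -38, -5]
4 | PUSH -73 | [-6, 6, -38, -5, -73]
5 | SWAP | [-6, 6, -38, -73, -5]
6 | DROP | [-6, 6, -38, -73]
7 | ADD | [-6, 6, -111]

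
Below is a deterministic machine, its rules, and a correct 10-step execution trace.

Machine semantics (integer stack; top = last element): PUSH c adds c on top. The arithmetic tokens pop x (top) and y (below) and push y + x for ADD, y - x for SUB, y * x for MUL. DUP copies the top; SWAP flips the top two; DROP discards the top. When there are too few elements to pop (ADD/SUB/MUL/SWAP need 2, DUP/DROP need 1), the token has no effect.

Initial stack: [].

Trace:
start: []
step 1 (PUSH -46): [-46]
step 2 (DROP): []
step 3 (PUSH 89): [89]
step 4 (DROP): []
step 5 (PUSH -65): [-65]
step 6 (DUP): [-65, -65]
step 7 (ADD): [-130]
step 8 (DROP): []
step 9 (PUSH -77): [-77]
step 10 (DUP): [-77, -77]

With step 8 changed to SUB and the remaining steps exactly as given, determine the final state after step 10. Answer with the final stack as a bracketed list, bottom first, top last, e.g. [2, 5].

[-130, -77, -77]

(re-executing from step 8 with the substitution; state before step 8: [-130])
step 8 (SUB): [-130]
step 9 (PUSH -77): [-130, -77]
step 10 (DUP): [-130, -77, -77]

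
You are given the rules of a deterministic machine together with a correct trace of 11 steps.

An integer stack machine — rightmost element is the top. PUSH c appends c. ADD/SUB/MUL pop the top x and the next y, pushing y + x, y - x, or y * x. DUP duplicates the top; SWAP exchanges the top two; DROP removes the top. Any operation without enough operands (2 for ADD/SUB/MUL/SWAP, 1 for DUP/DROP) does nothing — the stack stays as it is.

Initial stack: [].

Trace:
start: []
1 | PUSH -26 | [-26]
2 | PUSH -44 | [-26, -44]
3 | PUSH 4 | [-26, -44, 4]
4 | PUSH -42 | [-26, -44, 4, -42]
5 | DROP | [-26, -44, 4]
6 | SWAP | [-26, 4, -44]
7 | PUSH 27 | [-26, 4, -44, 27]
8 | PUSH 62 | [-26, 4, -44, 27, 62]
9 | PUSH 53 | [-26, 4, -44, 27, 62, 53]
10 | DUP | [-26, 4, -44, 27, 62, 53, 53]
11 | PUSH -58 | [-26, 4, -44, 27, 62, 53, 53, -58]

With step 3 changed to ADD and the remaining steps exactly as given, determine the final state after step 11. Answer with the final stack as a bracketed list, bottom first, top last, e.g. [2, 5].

[-70, 27, 62, 53, 53, -58]

(re-executing from step 3 with the substitution; state before step 3: [-26, -44])
3 | ADD | [-70]
4 | PUSH -42 | [-70, -42]
5 | DROP | [-70]
6 | SWAP | [-70]
7 | PUSH 27 | [-70, 27]
8 | PUSH 62 | [-70, 27, 62]
9 | PUSH 53 | [-70, 27, 62, 53]
10 | DUP | [-70, 27, 62, 53, 53]
11 | PUSH -58 | [-70, 27, 62, 53, 53, -58]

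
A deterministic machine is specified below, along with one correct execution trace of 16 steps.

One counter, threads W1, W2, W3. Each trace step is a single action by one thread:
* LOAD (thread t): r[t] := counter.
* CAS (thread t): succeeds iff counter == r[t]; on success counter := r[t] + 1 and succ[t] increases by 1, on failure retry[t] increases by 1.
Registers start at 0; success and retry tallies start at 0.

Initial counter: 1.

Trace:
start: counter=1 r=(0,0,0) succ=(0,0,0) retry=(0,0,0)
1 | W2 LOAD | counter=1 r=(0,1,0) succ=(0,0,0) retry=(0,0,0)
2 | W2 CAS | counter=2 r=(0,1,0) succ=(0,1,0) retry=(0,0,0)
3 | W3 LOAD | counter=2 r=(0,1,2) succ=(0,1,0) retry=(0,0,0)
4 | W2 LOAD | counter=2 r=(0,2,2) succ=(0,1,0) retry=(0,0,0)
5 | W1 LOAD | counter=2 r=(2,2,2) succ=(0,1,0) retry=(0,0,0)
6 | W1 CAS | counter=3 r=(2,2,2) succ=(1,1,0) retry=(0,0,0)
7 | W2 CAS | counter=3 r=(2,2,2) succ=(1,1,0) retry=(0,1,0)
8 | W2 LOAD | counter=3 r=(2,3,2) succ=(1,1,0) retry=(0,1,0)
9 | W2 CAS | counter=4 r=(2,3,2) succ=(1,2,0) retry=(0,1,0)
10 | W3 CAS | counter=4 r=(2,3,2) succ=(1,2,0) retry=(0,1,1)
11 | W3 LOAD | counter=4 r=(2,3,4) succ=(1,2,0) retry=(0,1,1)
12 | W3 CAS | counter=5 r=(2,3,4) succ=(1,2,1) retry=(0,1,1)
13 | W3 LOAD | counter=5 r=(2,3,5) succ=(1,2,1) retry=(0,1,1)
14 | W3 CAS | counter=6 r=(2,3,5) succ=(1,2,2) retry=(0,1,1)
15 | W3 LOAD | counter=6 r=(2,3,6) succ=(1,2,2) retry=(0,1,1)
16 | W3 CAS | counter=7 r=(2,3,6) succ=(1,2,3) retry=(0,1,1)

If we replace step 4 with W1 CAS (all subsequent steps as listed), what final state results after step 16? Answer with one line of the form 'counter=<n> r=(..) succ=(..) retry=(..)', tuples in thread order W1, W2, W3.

counter=7 r=(2,3,6) succ=(1,2,3) retry=(1,1,1)

(re-executing from step 4 with the substitution; state before step 4: counter=2 r=(0,1,2) succ=(0,1,0) retry=(0,0,0))
4 | W1 CAS | counter=2 r=(0,1,2) succ=(0,1,0) retry=(1,0,0)
5 | W1 LOAD | counter=2 r=(2,1,2) succ=(0,1,0) retry=(1,0,0)
6 | W1 CAS | counter=3 r=(2,1,2) succ=(1,1,0) retry=(1,0,0)
7 | W2 CAS | counter=3 r=(2,1,2) succ=(1,1,0) retry=(1,1,0)
8 | W2 LOAD | counter=3 r=(2,3,2) succ=(1,1,0) retry=(1,1,0)
9 | W2 CAS | counter=4 r=(2,3,2) succ=(1,2,0) retry=(1,1,0)
10 | W3 CAS | counter=4 r=(2,3,2) succ=(1,2,0) retry=(1,1,1)
11 | W3 LOAD | counter=4 r=(2,3,4) succ=(1,2,0) retry=(1,1,1)
12 | W3 CAS | counter=5 r=(2,3,4) succ=(1,2,1) retry=(1,1,1)
13 | W3 LOAD | counter=5 r=(2,3,5) succ=(1,2,1) retry=(1,1,1)
14 | W3 CAS | counter=6 r=(2,3,5) succ=(1,2,2) retry=(1,1,1)
15 | W3 LOAD | counter=6 r=(2,3,6) succ=(1,2,2) retry=(1,1,1)
16 | W3 CAS | counter=7 r=(2,3,6) succ=(1,2,3) retry=(1,1,1)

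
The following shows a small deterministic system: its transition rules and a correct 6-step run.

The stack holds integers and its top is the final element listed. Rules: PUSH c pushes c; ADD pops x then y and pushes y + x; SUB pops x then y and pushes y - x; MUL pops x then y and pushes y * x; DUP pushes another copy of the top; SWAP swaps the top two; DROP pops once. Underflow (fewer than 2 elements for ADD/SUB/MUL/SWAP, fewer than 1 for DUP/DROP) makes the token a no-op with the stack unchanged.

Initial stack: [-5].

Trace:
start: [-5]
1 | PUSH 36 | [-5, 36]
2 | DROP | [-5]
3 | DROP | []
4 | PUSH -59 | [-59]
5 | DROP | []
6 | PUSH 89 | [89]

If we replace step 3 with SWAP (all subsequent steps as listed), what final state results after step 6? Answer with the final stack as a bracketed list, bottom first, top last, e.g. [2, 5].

[-5, 89]

(re-executing from step 3 with the substitution; state before step 3: [-5])
3 | SWAP | [-5]
4 | PUSH -59 | [-5, -59]
5 | DROP | [-5]
6 | PUSH 89 | [-5, 89]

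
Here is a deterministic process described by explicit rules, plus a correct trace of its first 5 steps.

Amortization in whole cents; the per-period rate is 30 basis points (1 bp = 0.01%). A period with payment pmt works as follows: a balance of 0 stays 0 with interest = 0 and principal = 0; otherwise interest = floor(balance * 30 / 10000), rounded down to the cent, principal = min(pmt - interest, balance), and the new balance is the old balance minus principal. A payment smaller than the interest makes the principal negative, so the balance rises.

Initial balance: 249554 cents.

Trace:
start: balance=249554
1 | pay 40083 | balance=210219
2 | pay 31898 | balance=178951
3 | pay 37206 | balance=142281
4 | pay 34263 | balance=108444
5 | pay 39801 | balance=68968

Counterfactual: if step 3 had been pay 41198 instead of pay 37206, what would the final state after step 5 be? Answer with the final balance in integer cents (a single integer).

(re-executing from step 3 with the substitution; state before step 3: balance=178951)
3 | pay 41198 | balance=138289
4 | pay 34263 | balance=104440
5 | pay 39801 | balance=64952

64952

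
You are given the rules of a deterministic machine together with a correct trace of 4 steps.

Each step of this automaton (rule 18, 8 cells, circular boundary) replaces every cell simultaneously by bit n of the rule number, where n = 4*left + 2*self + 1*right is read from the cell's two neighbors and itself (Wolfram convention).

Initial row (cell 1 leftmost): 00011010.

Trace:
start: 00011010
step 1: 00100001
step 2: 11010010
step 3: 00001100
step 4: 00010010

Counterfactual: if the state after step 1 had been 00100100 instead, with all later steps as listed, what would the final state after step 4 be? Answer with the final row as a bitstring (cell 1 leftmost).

01000010

state after step 1 := 00100100
step 2: 01011010
step 3: 10000001
step 4: 01000010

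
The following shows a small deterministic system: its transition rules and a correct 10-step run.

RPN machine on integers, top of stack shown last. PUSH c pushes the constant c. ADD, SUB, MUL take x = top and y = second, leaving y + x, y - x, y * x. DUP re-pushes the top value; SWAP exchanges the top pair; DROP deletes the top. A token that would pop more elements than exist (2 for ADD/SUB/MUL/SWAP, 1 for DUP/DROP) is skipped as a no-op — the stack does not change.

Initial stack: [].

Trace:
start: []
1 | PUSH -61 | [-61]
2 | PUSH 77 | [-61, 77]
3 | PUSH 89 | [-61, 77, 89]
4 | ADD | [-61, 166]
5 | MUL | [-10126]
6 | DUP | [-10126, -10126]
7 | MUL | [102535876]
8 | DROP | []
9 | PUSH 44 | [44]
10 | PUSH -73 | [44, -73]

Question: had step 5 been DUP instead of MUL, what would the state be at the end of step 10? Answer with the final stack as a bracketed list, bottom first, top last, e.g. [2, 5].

(re-executing from step 5 with the substitution; state before step 5: [-61, 166])
5 | DUP | [-61, 166, 166]
6 | DUP | [-61, 166, 166, 166]
7 | MUL | [-61, 166, 27556]
8 | DROP | [-61, 166]
9 | PUSH 44 | [-61, 166, 44]
10 | PUSH -73 | [-61, 166, 44, -73]

[-61, 166, 44, -73]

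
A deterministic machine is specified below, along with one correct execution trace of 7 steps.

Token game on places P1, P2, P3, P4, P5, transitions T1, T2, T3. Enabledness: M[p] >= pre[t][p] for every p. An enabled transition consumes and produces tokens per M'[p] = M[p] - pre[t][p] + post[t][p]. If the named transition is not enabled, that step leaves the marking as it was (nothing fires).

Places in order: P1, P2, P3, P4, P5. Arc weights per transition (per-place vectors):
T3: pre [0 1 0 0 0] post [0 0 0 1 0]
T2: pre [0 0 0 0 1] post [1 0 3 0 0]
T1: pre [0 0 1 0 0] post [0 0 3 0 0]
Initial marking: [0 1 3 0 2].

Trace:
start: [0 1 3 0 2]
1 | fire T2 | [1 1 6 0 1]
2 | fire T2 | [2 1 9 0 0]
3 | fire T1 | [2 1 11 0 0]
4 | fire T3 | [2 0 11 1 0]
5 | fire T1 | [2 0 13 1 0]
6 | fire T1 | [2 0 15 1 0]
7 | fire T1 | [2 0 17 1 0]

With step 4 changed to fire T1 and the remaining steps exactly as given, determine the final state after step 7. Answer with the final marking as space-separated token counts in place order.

(re-executing from step 4 with the substitution; state before step 4: [2 1 11 0 0])
4 | fire T1 | [2 1 13 0 0]
5 | fire T1 | [2 1 15 0 0]
6 | fire T1 | [2 1 17 0 0]
7 | fire T1 | [2 1 19 0 0]

2 1 19 0 0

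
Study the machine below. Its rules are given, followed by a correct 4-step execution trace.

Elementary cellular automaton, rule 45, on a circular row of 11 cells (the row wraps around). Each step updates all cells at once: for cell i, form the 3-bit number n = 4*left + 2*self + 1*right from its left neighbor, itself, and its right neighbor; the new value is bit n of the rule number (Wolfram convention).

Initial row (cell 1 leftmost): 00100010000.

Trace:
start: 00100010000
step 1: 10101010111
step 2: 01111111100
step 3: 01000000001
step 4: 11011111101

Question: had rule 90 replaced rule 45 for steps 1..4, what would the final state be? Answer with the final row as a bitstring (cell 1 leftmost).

00100010011

(re-executing steps 1..4 under rule 90; state before step 1: 00100010000)
step 1: 01010101000
step 2: 10000000100
step 3: 01000001011
step 4: 00100010011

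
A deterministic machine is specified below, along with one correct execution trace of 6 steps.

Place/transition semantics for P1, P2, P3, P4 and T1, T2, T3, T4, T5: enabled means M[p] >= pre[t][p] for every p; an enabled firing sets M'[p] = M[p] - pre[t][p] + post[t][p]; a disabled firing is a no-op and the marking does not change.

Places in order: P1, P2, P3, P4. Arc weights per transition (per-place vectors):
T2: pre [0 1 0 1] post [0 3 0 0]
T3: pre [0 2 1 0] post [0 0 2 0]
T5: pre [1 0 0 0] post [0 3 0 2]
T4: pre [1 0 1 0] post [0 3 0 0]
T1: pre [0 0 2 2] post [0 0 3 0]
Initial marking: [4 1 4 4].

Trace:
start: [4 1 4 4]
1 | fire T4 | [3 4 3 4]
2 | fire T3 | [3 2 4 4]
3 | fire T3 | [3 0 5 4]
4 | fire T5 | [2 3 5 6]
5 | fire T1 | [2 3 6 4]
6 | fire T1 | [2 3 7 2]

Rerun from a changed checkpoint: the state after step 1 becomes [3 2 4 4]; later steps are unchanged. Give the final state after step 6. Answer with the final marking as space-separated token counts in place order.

2 3 7 2

state after step 1 := [3 2 4 4]
2 | fire T3 | [3 0 5 4]
3 | fire T3 | [3 0 5 4]
4 | fire T5 | [2 3 5 6]
5 | fire T1 | [2 3 6 4]
6 | fire T1 | [2 3 7 2]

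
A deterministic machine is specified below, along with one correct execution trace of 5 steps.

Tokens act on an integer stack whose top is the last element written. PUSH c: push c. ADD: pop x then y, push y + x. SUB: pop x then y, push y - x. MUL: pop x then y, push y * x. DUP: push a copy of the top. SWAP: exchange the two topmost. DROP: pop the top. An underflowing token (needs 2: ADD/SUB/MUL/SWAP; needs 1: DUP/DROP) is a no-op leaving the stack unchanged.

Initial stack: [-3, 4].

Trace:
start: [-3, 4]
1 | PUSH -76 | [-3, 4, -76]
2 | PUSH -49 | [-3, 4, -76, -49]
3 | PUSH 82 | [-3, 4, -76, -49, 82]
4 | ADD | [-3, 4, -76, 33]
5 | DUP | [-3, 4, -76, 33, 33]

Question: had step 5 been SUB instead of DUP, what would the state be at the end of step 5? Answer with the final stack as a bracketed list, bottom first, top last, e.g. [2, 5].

[-3, 4, -109]

(re-executing from step 5 with the substitution; state before step 5: [-3, 4, -76, 33])
5 | SUB | [-3, 4, -109]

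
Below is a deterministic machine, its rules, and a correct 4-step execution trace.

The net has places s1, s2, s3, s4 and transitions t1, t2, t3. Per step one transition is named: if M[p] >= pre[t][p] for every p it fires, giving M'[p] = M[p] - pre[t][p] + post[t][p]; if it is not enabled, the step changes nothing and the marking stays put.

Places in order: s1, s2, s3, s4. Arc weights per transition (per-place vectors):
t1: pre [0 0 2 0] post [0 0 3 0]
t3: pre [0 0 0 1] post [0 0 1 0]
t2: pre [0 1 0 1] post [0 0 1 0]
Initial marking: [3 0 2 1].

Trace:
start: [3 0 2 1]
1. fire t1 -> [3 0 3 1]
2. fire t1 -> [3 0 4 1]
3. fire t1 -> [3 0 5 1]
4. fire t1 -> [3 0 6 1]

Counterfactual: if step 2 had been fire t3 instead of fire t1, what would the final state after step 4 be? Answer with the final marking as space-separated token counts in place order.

(re-executing from step 2 with the substitution; state before step 2: [3 0 3 1])
2. fire t3 -> [3 0 4 0]
3. fire t1 -> [3 0 5 0]
4. fire t1 -> [3 0 6 0]

3 0 6 0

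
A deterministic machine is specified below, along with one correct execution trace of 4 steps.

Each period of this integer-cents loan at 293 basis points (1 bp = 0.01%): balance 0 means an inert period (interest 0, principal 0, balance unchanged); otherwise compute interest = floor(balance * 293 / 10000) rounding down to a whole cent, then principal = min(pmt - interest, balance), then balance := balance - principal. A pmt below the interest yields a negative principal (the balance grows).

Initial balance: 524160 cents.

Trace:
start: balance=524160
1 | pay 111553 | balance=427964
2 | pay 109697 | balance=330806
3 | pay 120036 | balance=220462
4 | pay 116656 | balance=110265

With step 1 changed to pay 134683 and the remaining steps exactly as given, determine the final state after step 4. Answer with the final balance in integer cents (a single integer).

(re-executing from step 1 with the substitution; state before step 1: balance=524160)
1 | pay 134683 | balance=404834
2 | pay 109697 | balance=306998
3 | pay 120036 | balance=195957
4 | pay 116656 | balance=85042

85042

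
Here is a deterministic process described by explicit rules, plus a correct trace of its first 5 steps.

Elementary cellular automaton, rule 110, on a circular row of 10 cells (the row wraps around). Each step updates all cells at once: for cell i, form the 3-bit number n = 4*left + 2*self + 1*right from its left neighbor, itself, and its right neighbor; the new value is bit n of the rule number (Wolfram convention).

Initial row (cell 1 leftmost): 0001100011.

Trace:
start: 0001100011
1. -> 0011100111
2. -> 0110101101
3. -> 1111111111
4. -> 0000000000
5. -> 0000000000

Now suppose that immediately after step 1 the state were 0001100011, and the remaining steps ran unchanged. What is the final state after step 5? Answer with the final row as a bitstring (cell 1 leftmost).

state after step 1 := 0001100011
2. -> 0011100111
3. -> 0110101101
4. -> 1111111111
5. -> 0000000000

0000000000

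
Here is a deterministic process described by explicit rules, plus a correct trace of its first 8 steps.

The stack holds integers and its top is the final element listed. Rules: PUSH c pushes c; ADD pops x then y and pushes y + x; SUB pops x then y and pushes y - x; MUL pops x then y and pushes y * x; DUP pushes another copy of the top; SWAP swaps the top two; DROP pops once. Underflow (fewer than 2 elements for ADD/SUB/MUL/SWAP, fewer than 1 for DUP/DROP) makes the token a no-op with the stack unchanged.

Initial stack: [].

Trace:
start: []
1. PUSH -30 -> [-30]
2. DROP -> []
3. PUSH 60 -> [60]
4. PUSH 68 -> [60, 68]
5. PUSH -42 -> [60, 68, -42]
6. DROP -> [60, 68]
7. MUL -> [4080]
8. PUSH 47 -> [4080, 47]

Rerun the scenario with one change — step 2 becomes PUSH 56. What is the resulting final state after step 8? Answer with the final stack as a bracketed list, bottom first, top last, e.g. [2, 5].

(re-executing from step 2 with the substitution; state before step 2: [-30])
2. PUSH 56 -> [-30, 56]
3. PUSH 60 -> [-30, 56, 60]
4. PUSH 68 -> [-30, 56, 60, 68]
5. PUSH -42 -> [-30, 56, 60, 68, -42]
6. DROP -> [-30, 56, 60, 68]
7. MUL -> [-30, 56, 4080]
8. PUSH 47 -> [-30, 56, 4080, 47]

[-30, 56, 4080, 47]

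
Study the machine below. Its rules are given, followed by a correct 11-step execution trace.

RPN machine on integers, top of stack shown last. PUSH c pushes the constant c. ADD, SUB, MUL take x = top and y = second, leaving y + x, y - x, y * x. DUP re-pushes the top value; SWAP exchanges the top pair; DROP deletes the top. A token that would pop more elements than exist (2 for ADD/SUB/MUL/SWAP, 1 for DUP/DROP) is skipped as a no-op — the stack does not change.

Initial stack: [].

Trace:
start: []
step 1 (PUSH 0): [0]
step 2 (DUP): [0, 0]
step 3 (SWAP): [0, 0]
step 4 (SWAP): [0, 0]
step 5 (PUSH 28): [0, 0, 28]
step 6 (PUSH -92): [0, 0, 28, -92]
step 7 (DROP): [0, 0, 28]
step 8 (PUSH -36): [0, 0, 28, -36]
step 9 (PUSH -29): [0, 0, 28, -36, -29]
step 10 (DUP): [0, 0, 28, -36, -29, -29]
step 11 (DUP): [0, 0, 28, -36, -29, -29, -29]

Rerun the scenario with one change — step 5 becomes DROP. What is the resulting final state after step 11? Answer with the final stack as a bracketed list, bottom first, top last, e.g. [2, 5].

(re-executing from step 5 with the substitution; state before step 5: [0, 0])
step 5 (DROP): [0]
step 6 (PUSH -92): [0, -92]
step 7 (DROP): [0]
step 8 (PUSH -36): [0, -36]
step 9 (PUSH -29): [0, -36, -29]
step 10 (DUP): [0, -36, -29, -29]
step 11 (DUP): [0, -36, -29, -29, -29]

[0, -36, -29, -29, -29]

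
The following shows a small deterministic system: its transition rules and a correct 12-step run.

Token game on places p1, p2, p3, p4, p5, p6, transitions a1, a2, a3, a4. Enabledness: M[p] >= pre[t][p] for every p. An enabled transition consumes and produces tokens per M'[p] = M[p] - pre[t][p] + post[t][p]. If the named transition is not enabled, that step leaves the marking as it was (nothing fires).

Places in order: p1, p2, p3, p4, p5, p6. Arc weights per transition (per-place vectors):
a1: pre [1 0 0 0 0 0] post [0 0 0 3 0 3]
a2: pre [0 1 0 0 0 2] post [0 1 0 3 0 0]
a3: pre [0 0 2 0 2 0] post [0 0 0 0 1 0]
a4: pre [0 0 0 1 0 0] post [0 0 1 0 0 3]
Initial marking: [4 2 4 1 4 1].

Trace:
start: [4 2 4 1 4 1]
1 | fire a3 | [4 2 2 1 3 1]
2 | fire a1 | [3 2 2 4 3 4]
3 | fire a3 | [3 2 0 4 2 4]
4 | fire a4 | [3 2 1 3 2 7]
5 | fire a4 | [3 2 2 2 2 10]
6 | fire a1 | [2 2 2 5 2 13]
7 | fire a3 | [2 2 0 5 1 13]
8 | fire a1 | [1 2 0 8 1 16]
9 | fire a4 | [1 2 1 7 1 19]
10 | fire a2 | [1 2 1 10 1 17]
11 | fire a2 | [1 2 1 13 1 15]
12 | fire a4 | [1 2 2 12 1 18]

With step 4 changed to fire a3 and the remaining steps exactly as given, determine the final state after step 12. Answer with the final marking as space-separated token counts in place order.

1 2 3 13 2 15

(re-executing from step 4 with the substitution; state before step 4: [3 2 0 4 2 4])
4 | fire a3 | [3 2 0 4 2 4]
5 | fire a4 | [3 2 1 3 2 7]
6 | fire a1 | [2 2 1 6 2 10]
7 | fire a3 | [2 2 1 6 2 10]
8 | fire a1 | [1 2 1 9 2 13]
9 | fire a4 | [1 2 2 8 2 16]
10 | fire a2 | [1 2 2 11 2 14]
11 | fire a2 | [1 2 2 14 2 12]
12 | fire a4 | [1 2 3 13 2 15]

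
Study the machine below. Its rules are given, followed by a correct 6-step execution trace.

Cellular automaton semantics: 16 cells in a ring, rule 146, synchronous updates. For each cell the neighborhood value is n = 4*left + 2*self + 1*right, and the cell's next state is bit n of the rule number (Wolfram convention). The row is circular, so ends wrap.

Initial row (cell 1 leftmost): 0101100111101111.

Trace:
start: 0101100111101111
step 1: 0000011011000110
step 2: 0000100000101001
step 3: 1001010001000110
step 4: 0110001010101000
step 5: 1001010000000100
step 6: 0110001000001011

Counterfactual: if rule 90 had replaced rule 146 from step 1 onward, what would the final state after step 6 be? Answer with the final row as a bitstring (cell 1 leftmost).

0111011101110111

(re-executing steps 1..6 under rule 90; state before step 1: 0101100111101111)
step 1: 0001111100101001
step 2: 1011000111000110
step 3: 0011101101101110
step 4: 0110101101101011
step 5: 0110001101100011
step 6: 0111011101110111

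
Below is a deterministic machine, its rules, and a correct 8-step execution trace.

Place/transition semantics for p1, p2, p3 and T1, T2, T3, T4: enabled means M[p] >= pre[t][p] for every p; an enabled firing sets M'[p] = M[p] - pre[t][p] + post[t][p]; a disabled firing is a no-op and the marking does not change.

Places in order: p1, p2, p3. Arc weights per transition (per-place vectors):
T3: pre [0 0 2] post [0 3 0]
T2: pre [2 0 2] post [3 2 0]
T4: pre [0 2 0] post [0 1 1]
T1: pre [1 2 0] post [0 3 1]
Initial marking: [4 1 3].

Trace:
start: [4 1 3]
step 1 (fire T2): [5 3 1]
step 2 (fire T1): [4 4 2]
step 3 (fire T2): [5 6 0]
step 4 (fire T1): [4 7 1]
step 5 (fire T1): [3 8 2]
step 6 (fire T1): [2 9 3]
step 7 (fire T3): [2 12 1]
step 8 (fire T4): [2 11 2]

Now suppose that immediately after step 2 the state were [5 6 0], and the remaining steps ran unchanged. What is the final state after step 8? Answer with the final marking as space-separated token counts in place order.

state after step 2 := [5 6 0]
step 3 (fire T2): [5 6 0]
step 4 (fire T1): [4 7 1]
step 5 (fire T1): [3 8 2]
step 6 (fire T1): [2 9 3]
step 7 (fire T3): [2 12 1]
step 8 (fire T4): [2 11 2]

2 11 2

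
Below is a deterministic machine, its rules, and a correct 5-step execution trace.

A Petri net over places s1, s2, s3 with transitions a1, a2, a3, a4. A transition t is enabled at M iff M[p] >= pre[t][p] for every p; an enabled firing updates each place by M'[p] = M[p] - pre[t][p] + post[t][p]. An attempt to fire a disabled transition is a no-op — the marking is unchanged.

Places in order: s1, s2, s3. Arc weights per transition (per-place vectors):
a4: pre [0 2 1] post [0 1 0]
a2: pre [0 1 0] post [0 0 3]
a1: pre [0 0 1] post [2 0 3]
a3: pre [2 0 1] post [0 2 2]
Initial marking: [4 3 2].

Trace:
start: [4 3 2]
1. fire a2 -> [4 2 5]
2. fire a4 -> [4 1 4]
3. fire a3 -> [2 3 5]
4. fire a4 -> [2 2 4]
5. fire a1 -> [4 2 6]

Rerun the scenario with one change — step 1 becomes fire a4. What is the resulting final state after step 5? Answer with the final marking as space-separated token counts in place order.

(re-executing from step 1 with the substitution; state before step 1: [4 3 2])
1. fire a4 -> [4 2 1]
2. fire a4 -> [4 1 0]
3. fire a3 -> [4 1 0]
4. fire a4 -> [4 1 0]
5. fire a1 -> [4 1 0]

4 1 0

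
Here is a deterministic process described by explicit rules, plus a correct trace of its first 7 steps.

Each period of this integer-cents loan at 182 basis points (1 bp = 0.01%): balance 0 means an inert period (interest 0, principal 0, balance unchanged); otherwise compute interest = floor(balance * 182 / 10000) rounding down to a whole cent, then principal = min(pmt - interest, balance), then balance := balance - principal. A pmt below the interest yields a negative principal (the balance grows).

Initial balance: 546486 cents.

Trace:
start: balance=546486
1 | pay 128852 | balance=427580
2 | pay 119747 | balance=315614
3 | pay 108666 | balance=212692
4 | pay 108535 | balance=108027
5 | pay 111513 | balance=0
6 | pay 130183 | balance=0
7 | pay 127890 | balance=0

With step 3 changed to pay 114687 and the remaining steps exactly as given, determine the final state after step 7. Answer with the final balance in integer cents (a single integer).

0

(re-executing from step 3 with the substitution; state before step 3: balance=315614)
3 | pay 114687 | balance=206671
4 | pay 108535 | balance=101897
5 | pay 111513 | balance=0
6 | pay 130183 | balance=0
7 | pay 127890 | balance=0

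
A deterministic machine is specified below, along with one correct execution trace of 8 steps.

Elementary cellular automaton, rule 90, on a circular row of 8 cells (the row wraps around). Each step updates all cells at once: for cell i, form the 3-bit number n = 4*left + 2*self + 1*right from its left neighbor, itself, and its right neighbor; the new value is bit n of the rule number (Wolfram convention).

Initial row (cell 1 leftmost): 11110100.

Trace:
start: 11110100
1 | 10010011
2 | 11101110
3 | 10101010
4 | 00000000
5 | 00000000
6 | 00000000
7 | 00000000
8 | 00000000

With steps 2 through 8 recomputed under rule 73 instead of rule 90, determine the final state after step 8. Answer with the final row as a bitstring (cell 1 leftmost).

10000010

(re-executing steps 2..8 under rule 73; state before step 2: 10010011)
2 | 10000010
3 | 00111000
4 | 10101011
5 | 10000010
6 | 00111000
7 | 10101011
8 | 10000010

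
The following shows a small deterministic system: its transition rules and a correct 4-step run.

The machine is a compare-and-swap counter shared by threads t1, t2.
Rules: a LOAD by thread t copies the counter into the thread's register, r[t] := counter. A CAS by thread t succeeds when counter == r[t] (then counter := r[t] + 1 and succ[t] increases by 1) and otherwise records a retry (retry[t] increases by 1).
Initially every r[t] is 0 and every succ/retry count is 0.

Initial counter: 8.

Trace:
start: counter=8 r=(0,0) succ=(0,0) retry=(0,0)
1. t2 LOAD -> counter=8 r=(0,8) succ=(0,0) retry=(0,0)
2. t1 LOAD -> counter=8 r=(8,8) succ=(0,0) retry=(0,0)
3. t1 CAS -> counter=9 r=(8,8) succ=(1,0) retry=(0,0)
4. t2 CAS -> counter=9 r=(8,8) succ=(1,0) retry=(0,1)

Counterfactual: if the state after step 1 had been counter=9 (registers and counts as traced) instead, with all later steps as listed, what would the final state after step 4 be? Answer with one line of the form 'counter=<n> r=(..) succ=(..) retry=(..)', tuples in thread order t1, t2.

counter=10 r=(9,8) succ=(1,0) retry=(0,1)

state after step 1 := counter=9 r=(0,8) succ=(0,0) retry=(0,0)
2. t1 LOAD -> counter=9 r=(9,8) succ=(0,0) retry=(0,0)
3. t1 CAS -> counter=10 r=(9,8) succ=(1,0) retry=(0,0)
4. t2 CAS -> counter=10 r=(9,8) succ=(1,0) retry=(0,1)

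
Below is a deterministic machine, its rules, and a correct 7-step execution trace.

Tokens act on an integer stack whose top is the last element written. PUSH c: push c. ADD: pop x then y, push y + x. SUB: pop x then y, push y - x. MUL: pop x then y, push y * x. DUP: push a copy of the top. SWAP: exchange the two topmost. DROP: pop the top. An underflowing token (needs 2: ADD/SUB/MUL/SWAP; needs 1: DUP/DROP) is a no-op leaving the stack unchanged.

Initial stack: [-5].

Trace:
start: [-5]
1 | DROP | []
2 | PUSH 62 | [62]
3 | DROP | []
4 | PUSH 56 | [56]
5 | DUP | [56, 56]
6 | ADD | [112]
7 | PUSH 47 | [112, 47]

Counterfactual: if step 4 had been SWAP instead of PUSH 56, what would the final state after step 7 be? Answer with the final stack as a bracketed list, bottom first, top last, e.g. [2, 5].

(re-executing from step 4 with the substitution; state before step 4: [])
4 | SWAP | []
5 | DUP | []
6 | ADD | []
7 | PUSH 47 | [47]

[47]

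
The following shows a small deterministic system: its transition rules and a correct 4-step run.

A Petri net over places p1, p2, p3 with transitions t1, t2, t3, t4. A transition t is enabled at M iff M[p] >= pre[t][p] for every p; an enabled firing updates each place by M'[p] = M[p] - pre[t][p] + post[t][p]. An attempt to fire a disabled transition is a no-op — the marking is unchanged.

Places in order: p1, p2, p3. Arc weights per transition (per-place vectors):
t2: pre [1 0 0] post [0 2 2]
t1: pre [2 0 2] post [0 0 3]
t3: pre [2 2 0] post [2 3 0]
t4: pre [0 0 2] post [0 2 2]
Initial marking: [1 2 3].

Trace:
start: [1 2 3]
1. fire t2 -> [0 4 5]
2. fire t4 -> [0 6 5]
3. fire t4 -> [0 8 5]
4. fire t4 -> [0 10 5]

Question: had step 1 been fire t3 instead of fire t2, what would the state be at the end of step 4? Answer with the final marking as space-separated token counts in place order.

(re-executing from step 1 with the substitution; state before step 1: [1 2 3])
1. fire t3 -> [1 2 3]
2. fire t4 -> [1 4 3]
3. fire t4 -> [1 6 3]
4. fire t4 -> [1 8 3]

1 8 3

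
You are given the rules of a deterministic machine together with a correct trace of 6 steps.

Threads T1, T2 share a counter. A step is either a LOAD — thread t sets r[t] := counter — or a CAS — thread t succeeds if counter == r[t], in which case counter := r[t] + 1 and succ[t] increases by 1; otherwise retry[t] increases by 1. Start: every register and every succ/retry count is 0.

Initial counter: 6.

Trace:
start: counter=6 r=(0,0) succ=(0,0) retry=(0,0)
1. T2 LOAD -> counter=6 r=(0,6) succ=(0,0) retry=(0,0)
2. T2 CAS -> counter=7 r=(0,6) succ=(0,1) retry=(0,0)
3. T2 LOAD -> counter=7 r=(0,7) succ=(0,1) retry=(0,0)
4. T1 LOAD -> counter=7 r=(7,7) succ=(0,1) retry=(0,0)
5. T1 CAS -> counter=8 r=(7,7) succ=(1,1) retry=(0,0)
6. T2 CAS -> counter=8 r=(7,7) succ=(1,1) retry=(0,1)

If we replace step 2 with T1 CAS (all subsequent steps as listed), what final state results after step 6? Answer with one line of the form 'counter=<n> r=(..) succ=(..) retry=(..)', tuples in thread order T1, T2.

(re-executing from step 2 with the substitution; state before step 2: counter=6 r=(0,6) succ=(0,0) retry=(0,0))
2. T1 CAS -> counter=6 r=(0,6) succ=(0,0) retry=(1,0)
3. T2 LOAD -> counter=6 r=(0,6) succ=(0,0) retry=(1,0)
4. T1 LOAD -> counter=6 r=(6,6) succ=(0,0) retry=(1,0)
5. T1 CAS -> counter=7 r=(6,6) succ=(1,0) retry=(1,0)
6. T2 CAS -> counter=7 r=(6,6) succ=(1,0) retry=(1,1)

counter=7 r=(6,6) succ=(1,0) retry=(1,1)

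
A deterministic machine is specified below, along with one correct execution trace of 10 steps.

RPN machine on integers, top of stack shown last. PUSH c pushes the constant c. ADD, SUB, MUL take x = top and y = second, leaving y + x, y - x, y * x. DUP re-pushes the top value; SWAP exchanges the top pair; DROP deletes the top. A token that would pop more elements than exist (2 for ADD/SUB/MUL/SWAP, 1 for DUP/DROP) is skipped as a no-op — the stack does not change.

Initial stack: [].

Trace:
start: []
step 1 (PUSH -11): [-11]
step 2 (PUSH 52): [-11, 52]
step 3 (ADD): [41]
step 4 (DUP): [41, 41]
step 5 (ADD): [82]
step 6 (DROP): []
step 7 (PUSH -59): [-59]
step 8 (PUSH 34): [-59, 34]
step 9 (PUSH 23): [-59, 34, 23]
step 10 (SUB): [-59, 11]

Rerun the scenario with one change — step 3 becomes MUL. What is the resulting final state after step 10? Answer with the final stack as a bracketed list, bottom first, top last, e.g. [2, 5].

[-59, 11]

(re-executing from step 3 with the substitution; state before step 3: [-11, 52])
step 3 (MUL): [-572]
step 4 (DUP): [-572, -572]
step 5 (ADD): [-1144]
step 6 (DROP): []
step 7 (PUSH -59): [-59]
step 8 (PUSH 34): [-59, 34]
step 9 (PUSH 23): [-59, 34, 23]
step 10 (SUB): [-59, 11]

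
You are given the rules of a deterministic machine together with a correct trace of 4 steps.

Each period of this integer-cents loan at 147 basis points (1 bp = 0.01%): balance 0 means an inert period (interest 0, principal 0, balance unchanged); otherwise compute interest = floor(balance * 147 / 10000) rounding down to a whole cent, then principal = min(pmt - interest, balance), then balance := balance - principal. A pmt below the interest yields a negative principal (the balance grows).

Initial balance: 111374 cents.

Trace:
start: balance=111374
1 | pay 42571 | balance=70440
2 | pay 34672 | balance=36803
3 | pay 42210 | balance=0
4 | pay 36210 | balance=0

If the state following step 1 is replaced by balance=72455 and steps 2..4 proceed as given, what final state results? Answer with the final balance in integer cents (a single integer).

0

state after step 1 := balance=72455
2 | pay 34672 | balance=38848
3 | pay 42210 | balance=0
4 | pay 36210 | balance=0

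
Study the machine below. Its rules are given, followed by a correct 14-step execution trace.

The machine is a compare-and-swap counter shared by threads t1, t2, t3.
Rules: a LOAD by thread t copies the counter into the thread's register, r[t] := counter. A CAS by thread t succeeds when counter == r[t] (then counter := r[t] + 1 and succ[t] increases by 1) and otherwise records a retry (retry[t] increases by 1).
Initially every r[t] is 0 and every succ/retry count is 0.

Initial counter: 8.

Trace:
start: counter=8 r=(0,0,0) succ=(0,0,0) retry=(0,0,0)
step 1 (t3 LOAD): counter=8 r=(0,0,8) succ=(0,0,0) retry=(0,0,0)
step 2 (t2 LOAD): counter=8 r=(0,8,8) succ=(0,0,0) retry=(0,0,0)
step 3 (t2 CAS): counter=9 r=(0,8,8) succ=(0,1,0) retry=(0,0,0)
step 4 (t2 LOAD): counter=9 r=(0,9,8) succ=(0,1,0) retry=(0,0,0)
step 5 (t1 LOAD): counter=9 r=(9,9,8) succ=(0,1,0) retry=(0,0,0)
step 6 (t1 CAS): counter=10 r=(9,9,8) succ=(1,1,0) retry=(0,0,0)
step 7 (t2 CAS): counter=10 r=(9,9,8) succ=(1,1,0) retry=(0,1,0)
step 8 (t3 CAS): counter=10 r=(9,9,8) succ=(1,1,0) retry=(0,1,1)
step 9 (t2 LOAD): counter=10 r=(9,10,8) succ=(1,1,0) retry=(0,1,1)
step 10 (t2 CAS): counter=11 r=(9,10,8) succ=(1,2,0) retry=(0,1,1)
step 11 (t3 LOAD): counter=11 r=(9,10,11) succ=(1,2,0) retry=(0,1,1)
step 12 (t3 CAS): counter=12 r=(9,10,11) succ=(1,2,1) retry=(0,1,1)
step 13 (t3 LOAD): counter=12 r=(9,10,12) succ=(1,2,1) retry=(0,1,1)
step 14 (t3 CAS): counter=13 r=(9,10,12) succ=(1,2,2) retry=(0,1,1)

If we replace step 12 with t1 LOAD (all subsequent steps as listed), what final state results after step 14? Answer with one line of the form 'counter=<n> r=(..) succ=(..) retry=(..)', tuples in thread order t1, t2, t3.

counter=12 r=(11,10,11) succ=(1,2,1) retry=(0,1,1)

(re-executing from step 12 with the substitution; state before step 12: counter=11 r=(9,10,11) succ=(1,2,0) retry=(0,1,1))
step 12 (t1 LOAD): counter=11 r=(11,10,11) succ=(1,2,0) retry=(0,1,1)
step 13 (t3 LOAD): counter=11 r=(11,10,11) succ=(1,2,0) retry=(0,1,1)
step 14 (t3 CAS): counter=12 r=(11,10,11) succ=(1,2,1) retry=(0,1,1)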